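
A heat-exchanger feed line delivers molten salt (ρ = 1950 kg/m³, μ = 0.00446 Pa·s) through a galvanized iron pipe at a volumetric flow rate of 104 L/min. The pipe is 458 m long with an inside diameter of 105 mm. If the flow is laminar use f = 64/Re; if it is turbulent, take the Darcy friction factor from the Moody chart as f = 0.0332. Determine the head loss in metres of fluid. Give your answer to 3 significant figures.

Q = 104 L/min = 104/60000 = 0.001733 m³/s.
Cross-sectional area A = πD²/4 = π(0.105)²/4 = 0.008659 m²; mean velocity V = Q/A = 0.001733/0.008659 = 0.2002 m/s.
Reynolds number Re = ρVD/μ = 1950 · 0.2002 · 0.105 / 0.00446 = 9190.
Re > 4000 → turbulent; use the Moody-chart value f = 0.0332.
Darcy-Weisbach: ΔP = f(L/D)(ρV²/2) = 0.0332·(458/0.105)·(1950·0.2002²/2) = 0.0332·4362·39.07 = 5658 Pa.
Head loss h_f = ΔP/(ρg) = 5658/(1950·9.81) = 0.296 m.

h_f ≈ 0.296 m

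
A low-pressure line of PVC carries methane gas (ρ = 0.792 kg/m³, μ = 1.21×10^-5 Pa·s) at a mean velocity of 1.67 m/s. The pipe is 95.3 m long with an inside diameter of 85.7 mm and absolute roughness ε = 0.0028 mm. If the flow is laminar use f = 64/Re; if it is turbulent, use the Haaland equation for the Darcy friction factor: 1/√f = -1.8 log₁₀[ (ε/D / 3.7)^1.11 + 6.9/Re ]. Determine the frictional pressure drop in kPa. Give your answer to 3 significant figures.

ΔP ≈ 0.0387 kPa

Reynolds number Re = ρVD/μ = 0.792 · 1.67 · 0.0857 / 1.21e-05 = 9368.
Re > 4000 → turbulent. Relative roughness ε/D = 2.8e-06/0.0857 = 3.27e-05. Haaland: 1/√f = -1.8 log₁₀[(3.27e-05/3.7)^1.11 + 6.9/9368] = -1.8 log₁₀[2.45e-06 + 0.000737] = 5.636, so f = 0.03148.
Darcy-Weisbach: ΔP = f(L/D)(ρV²/2) = 0.03148·(95.3/0.0857)·(0.792·1.67²/2) = 0.03148·1112·1.104 = 38.66 Pa.
ΔP = 38.66 Pa = 0.0387 kPa.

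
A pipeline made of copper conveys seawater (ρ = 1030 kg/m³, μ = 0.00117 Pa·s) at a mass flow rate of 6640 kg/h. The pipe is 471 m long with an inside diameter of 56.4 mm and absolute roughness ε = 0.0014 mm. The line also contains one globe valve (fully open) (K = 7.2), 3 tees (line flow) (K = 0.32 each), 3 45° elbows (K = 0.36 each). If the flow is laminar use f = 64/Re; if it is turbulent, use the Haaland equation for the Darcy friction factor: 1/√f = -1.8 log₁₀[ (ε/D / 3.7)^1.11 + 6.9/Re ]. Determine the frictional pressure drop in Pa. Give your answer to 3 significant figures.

ΔP ≈ 52000 Pa

ṁ = 6640 kg/h = 6640/3600 = 1.844 kg/s.
A = πD²/4 = π(0.0564)²/4 = 0.002498 m²; mean velocity V = ṁ/(ρA) = 1.844/(1030 · 0.002498) = 0.7168 m/s.
Reynolds number Re = ρVD/μ = 1030 · 0.7168 · 0.0564 / 0.00117 = 3.559e+04.
Re > 4000 → turbulent. Relative roughness ε/D = 1.4e-06/0.0564 = 2.48e-05. Haaland: 1/√f = -1.8 log₁₀[(2.48e-05/3.7)^1.11 + 6.9/3.559e+04] = -1.8 log₁₀[1.81e-06 + 0.000194] = 6.675, so f = 0.02244.
Total minor-loss coefficient ΣK = 1·7.2 + 3·0.32 + 3·0.36 = 9.24.
ΔP = [f·L/D + ΣK]·(ρV²/2) = [0.02244·471/0.0564 + 9.24]·(1030·0.7168²/2) = [187.4 + 9.24]·264.6 = 5.203e+04 Pa.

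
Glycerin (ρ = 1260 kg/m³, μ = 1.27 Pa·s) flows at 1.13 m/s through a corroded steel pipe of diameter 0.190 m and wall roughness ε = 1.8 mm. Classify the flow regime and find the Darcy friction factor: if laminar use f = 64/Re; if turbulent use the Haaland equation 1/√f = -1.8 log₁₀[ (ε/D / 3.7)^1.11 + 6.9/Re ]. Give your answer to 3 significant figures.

f ≈ 0.300

Re = ρVD/μ = 1260·1.13·0.19/1.27 = 213.
Re < 2300 → laminar, so f = 64/Re = 0.3005 (roughness is irrelevant in laminar flow).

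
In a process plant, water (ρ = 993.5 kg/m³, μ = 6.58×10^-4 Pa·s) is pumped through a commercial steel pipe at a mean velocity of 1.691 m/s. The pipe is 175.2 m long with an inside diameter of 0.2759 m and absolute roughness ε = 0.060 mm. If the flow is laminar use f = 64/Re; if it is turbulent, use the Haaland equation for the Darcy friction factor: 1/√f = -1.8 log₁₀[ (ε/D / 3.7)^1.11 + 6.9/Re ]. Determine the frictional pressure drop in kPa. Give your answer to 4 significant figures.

ΔP ≈ 13.60 kPa

Reynolds number Re = ρVD/μ = 993.5 · 1.691 · 0.2759 / 0.000658 = 7.044e+05.
Re > 4000 → turbulent. Relative roughness ε/D = 6e-05/0.2759 = 0.000217. Haaland: 1/√f = -1.8 log₁₀[(0.000217/3.7)^1.11 + 6.9/7.044e+05] = -1.8 log₁₀[2.01e-05 + 9.8e-06] = 8.143, so f = 0.01508.
Darcy-Weisbach: ΔP = f(L/D)(ρV²/2) = 0.01508·(175.2/0.2759)·(993.5·1.691²/2) = 0.01508·635·1420 = 1.36e+04 Pa.
ΔP = 1.36e+04 Pa = 13.60 kPa.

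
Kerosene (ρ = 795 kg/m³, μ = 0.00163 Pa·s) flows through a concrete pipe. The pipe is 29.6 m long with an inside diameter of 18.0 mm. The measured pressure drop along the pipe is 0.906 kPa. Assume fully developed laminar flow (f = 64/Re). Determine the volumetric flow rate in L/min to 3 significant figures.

Q ≈ 2.90 L/min

For laminar flow, f = 64/Re with Re = ρVD/μ, so Darcy-Weisbach reduces to ΔP = 32μLV/D². Solving for V: V = ΔP·D²/(32μL) = 906·(0.018)²/(32·0.00163·29.6) = 0.1901 m/s.
Check: Re = ρVD/μ = 795·0.1901·0.018/0.00163 = 1669 < 2300, so the laminar assumption holds.
Q = V·A = 0.1901·(π/4·0.018²) = 4.838e-05 m³/s = 2.90 L/min.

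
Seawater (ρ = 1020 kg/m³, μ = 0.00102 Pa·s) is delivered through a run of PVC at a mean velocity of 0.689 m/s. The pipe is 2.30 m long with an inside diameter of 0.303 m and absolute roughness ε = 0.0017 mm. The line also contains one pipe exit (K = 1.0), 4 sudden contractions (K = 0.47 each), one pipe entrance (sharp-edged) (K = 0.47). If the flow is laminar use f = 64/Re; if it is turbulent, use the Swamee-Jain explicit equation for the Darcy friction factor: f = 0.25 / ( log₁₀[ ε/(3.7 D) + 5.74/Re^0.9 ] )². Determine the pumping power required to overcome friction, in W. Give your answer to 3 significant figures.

Reynolds number Re = ρVD/μ = 1020 · 0.689 · 0.303 / 0.00102 = 2.088e+05.
Re > 4000 → turbulent. Relative roughness ε/D = 1.7e-06/0.303 = 5.61e-06. Swamee-Jain: f = 0.25/(log₁₀[5.61e-06/3.7 + 5.74/2.088e+05^0.9])² = 0.25/(log₁₀[1.52e-06 + 9.36e-05])² = 0.25/(-4.022)² = 0.01546.
Total minor-loss coefficient ΣK = 1·1 + 4·0.47 + 1·0.47 = 3.35.
ΔP = [f·L/D + ΣK]·(ρV²/2) = [0.01546·2.3/0.303 + 3.35]·(1020·0.689²/2) = [0.1173 + 3.35]·242.1 = 839.5 Pa.
Q = V·A = 0.689·0.07211 = 0.04968 m³/s.
Pumping power P = QΔP = 0.04968·839.5 = 41.71 W = 41.7 W.

P ≈ 41.7 W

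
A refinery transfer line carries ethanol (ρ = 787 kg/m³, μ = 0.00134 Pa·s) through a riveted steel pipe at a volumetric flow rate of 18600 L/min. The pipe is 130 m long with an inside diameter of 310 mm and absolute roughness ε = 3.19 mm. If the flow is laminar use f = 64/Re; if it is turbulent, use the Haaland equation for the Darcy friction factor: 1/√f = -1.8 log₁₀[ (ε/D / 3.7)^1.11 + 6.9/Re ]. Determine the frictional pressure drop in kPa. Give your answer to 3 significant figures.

Q = 18600 L/min = 18600/60000 = 0.31 m³/s.
Cross-sectional area A = πD²/4 = π(0.31)²/4 = 0.07548 m²; mean velocity V = Q/A = 0.31/0.07548 = 4.107 m/s.
Reynolds number Re = ρVD/μ = 787 · 4.107 · 0.31 / 0.00134 = 7.478e+05.
Re > 4000 → turbulent. Relative roughness ε/D = 0.00319/0.31 = 0.0103. Haaland: 1/√f = -1.8 log₁₀[(0.0103/3.7)^1.11 + 6.9/7.478e+05] = -1.8 log₁₀[0.00146 + 9.23e-06] = 5.101, so f = 0.03842.
Darcy-Weisbach: ΔP = f(L/D)(ρV²/2) = 0.03842·(130/0.31)·(787·4.107²/2) = 0.03842·419.4·6638 = 1.07e+05 Pa.
ΔP = 1.07e+05 Pa = 107 kPa.

ΔP ≈ 107 kPa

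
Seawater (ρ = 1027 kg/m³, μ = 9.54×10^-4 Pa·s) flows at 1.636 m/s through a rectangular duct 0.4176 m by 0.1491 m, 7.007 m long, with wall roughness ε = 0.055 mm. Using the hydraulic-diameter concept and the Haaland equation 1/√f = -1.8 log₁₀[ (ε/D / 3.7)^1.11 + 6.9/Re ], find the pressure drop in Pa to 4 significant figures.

Hydraulic diameter D_h = 4A/P = 4·(0.4176·0.1491)/(2·(0.4176+0.1491)) = 0.2491/1.133 = 0.2197 m.
Re = ρVD_h/μ = 1027·1.636·0.2197/0.000954 = 3.87e+05.
ε/D_h = 5.5e-05/0.2197 = 0.00025; Haaland gives 1/√f = -1.8 log₁₀[2.35e-05+1.78e-05] = 7.89, so f = 0.01606.
ΔP = f(L/D_h)(ρV²/2) = 0.01606·7.007/0.2197·1374 = 704 Pa.

ΔP ≈ 704.0 Pa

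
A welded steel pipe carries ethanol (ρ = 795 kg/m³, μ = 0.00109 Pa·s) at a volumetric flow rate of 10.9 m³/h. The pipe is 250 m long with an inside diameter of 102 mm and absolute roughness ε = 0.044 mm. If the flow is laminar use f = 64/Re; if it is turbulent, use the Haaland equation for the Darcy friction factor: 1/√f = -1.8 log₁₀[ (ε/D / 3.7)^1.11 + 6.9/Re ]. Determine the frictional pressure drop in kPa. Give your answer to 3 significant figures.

Q = 10.9 m³/h = 10.9/3600 = 0.003028 m³/s.
Cross-sectional area A = πD²/4 = π(0.102)²/4 = 0.008171 m²; mean velocity V = Q/A = 0.003028/0.008171 = 0.3705 m/s.
Reynolds number Re = ρVD/μ = 795 · 0.3705 · 0.102 / 0.00109 = 2.757e+04.
Re > 4000 → turbulent. Relative roughness ε/D = 4.4e-05/0.102 = 0.000431. Haaland: 1/√f = -1.8 log₁₀[(0.000431/3.7)^1.11 + 6.9/2.757e+04] = -1.8 log₁₀[4.31e-05 + 0.00025] = 6.359, so f = 0.02473.
Darcy-Weisbach: ΔP = f(L/D)(ρV²/2) = 0.02473·(250/0.102)·(795·0.3705²/2) = 0.02473·2451·54.58 = 3308 Pa.
ΔP = 3308 Pa = 3.31 kPa.

ΔP ≈ 3.31 kPa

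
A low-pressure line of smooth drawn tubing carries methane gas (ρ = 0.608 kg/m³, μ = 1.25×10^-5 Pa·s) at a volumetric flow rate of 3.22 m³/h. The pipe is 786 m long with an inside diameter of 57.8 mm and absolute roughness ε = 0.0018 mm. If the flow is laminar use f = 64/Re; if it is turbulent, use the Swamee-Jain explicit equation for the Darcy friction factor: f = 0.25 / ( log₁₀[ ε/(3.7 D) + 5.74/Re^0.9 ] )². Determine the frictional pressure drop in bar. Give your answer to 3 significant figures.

Q = 3.22 m³/h = 3.22/3600 = 0.0008944 m³/s.
Cross-sectional area A = πD²/4 = π(0.0578)²/4 = 0.002624 m²; mean velocity V = Q/A = 0.0008944/0.002624 = 0.3409 m/s.
Reynolds number Re = ρVD/μ = 0.608 · 0.3409 · 0.0578 / 1.25e-05 = 958.4.
Re < 2300 → laminar flow, so f = 64/Re = 64/958.4 = 0.06678 (the turbulent correlation is not needed).
Darcy-Weisbach: ΔP = f(L/D)(ρV²/2) = 0.06678·(786/0.0578)·(0.608·0.3409²/2) = 0.06678·1.36e+04·0.03533 = 32.08 Pa.
ΔP = 32.08 Pa = 3.21×10^-4 bar.

ΔP ≈ 3.21×10^-4 bar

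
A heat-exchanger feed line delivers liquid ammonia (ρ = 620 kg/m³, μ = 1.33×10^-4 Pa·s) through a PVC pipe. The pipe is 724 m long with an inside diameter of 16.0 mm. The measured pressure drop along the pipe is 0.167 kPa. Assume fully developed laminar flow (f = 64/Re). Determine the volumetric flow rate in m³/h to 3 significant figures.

Q ≈ 0.0100 m³/h

For laminar flow, f = 64/Re with Re = ρVD/μ, so Darcy-Weisbach reduces to ΔP = 32μLV/D². Solving for V: V = ΔP·D²/(32μL) = 167·(0.016)²/(32·0.000133·724) = 0.01387 m/s.
Check: Re = ρVD/μ = 620·0.01387·0.016/0.000133 = 1035 < 2300, so the laminar assumption holds.
Q = V·A = 0.01387·(π/4·0.016²) = 2.79e-06 m³/s = 0.0100 m³/h.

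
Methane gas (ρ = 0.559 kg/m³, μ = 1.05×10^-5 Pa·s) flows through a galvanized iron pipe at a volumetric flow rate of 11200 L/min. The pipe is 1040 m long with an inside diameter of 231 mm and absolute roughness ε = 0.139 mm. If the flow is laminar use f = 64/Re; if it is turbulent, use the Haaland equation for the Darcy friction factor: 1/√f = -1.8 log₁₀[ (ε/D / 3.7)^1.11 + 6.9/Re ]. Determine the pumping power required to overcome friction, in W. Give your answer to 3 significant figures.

P ≈ 104 W

Q = 11200 L/min = 11200/60000 = 0.1867 m³/s.
Cross-sectional area A = πD²/4 = π(0.231)²/4 = 0.04191 m²; mean velocity V = Q/A = 0.1867/0.04191 = 4.454 m/s.
Reynolds number Re = ρVD/μ = 0.559 · 4.454 · 0.231 / 1.05e-05 = 5.478e+04.
Re > 4000 → turbulent. Relative roughness ε/D = 0.000139/0.231 = 0.000602. Haaland: 1/√f = -1.8 log₁₀[(0.000602/3.7)^1.11 + 6.9/5.478e+04] = -1.8 log₁₀[6.23e-05 + 0.000126] = 6.705, so f = 0.02224.
Darcy-Weisbach: ΔP = f(L/D)(ρV²/2) = 0.02224·(1040/0.231)·(0.559·4.454²/2) = 0.02224·4502·5.545 = 555.2 Pa.
Pumping power P = QΔP = 0.1867·555.2 = 103.6 W = 104 W.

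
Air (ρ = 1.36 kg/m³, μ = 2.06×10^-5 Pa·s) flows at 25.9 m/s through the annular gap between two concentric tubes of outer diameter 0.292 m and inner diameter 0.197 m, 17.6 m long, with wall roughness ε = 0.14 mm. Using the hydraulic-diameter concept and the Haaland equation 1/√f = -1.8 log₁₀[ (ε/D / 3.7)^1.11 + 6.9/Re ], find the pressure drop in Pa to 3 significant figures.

ΔP ≈ 1930 Pa

Hydraulic diameter D_h = 4A/P = D_o - D_i = 0.292 - 0.197 = 0.095 m.
Re = ρVD_h/μ = 1.36·25.9·0.095/2.06e-05 = 1.624e+05.
ε/D_h = 0.00014/0.095 = 0.00147; Haaland gives 1/√f = -1.8 log₁₀[0.000168+4.25e-05] = 6.617, so f = 0.02284.
ΔP = f(L/D_h)(ρV²/2) = 0.02284·17.6/0.095·456.2 = 1930 Pa.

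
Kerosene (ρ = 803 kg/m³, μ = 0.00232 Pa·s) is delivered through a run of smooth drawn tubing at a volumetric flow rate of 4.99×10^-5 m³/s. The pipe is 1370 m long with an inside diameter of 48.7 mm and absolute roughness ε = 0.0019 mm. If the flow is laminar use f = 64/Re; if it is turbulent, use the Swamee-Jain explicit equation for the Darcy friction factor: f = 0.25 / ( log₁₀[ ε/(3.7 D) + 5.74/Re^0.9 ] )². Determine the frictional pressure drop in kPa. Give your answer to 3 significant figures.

ΔP ≈ 1.15 kPa

Cross-sectional area A = πD²/4 = π(0.0487)²/4 = 0.001863 m²; mean velocity V = Q/A = 4.99e-05/0.001863 = 0.02679 m/s.
Reynolds number Re = ρVD/μ = 803 · 0.02679 · 0.0487 / 0.00232 = 451.6.
Re < 2300 → laminar flow, so f = 64/Re = 64/451.6 = 0.1417 (the turbulent correlation is not needed).
Darcy-Weisbach: ΔP = f(L/D)(ρV²/2) = 0.1417·(1370/0.0487)·(803·0.02679²/2) = 0.1417·2.813e+04·0.2881 = 1149 Pa.
ΔP = 1149 Pa = 1.15 kPa.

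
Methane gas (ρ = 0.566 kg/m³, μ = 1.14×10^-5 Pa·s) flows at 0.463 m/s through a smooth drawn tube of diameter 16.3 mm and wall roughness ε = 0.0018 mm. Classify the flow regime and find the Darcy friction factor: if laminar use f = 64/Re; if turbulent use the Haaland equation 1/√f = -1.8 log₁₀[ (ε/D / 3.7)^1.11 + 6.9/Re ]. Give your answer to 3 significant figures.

Re = ρVD/μ = 0.566·0.463·0.0163/1.14e-05 = 374.7.
Re < 2300 → laminar, so f = 64/Re = 0.1708 (roughness is irrelevant in laminar flow).

f ≈ 0.171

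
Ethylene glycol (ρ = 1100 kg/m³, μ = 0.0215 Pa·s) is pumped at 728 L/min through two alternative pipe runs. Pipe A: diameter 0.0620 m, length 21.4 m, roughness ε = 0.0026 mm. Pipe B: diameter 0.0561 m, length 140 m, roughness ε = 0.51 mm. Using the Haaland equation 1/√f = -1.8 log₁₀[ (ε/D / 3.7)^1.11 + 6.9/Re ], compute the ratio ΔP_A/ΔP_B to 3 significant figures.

Pipe A: V = Q/A = 0.01213/0.003019 = 4.019 m/s; Re = 1.275e+04; ε/D = 4.19e-05; Haaland → f = 0.02897; ΔP_A = f(L/D)(ρV²/2) = 8.883e+04 Pa.
Pipe B: V = Q/A = 0.01213/0.002472 = 4.909 m/s; Re = 1.409e+04; ε/D = 0.00909; Haaland → f = 0.04067; ΔP_B = f(L/D)(ρV²/2) = 1.345e+06 Pa.
ΔP_A/ΔP_B = 8.883e+04/1.345e+06 = 0.0660.

ΔP_A/ΔP_B ≈ 0.0660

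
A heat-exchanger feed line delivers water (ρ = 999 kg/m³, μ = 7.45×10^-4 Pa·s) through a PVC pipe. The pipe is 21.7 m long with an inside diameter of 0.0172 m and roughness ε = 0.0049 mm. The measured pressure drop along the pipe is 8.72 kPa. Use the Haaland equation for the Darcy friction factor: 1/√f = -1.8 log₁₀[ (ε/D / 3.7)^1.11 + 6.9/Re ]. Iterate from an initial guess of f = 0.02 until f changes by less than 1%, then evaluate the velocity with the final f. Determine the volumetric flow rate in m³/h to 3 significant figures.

Rearranging Darcy-Weisbach: V = √(2·ΔP·D/(f·L·ρ)). With ε/D = 4.9e-06/0.0172 = 0.000285, iterate starting from f = 0.02:
  f = 0.02 → V = √(2·8720·0.0172/(0.02·21.7·999)) = 0.8318 m/s; Re = ρVD/μ = 1.918e+04; f → 0.0265
  f = 0.0265 → V = 0.7225 m/s; Re = 1.666e+04; f → 0.02741
  f = 0.02741 → V = 0.7105 m/s; Re = 1.639e+04; f → 0.02753
Converged (Δf/f < 1%). With the final f = 0.02753: V = √(2·8720·0.0172/(0.02753·21.7·999)) = 0.709 m/s.
Q = V·A = 0.709·(π/4·0.0172²) = 0.0001647 m³/s = 0.593 m³/h.

Q ≈ 0.593 m³/h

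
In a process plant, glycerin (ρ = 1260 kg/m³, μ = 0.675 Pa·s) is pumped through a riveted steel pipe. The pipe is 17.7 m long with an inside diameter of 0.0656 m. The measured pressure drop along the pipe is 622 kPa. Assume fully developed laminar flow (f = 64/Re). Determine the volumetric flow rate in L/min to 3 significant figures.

For laminar flow, f = 64/Re with Re = ρVD/μ, so Darcy-Weisbach reduces to ΔP = 32μLV/D². Solving for V: V = ΔP·D²/(32μL) = 6.22e+05·(0.0656)²/(32·0.675·17.7) = 7.001 m/s.
Check: Re = ρVD/μ = 1260·7.001·0.0656/0.675 = 857.3 < 2300, so the laminar assumption holds.
Q = V·A = 7.001·(π/4·0.0656²) = 0.02366 m³/s = 1420 L/min.

Q ≈ 1420 L/min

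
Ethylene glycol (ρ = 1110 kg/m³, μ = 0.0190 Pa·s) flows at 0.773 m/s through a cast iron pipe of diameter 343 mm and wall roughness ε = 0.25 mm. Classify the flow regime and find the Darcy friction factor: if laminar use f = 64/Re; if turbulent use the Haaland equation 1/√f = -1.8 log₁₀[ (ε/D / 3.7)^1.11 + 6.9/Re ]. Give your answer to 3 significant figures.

f ≈ 0.0287

Re = ρVD/μ = 1110·0.773·0.343/0.019 = 1.549e+04.
Re > 4000 → turbulent. ε/D = 0.00025/0.343 = 0.000729; Haaland: 1/√f = -1.8 log₁₀[7.71e-05 + 0.000445] = 5.907, so f = 0.02866.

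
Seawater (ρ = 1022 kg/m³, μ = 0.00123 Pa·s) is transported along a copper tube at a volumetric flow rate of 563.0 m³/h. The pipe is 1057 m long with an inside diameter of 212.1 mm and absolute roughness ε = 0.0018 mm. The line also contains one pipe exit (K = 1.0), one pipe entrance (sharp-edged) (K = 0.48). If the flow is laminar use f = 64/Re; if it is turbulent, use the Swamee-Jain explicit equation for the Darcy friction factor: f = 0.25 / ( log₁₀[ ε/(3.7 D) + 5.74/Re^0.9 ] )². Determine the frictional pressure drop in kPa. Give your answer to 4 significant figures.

Q = 563.0 m³/h = 563.0/3600 = 0.1564 m³/s.
Cross-sectional area A = πD²/4 = π(0.2121)²/4 = 0.03533 m²; mean velocity V = Q/A = 0.1564/0.03533 = 4.426 m/s.
Reynolds number Re = ρVD/μ = 1022 · 4.426 · 0.2121 / 0.00123 = 7.8e+05.
Re > 4000 → turbulent. Relative roughness ε/D = 1.8e-06/0.2121 = 8.49e-06. Swamee-Jain: f = 0.25/(log₁₀[8.49e-06/3.7 + 5.74/7.8e+05^0.9])² = 0.25/(log₁₀[2.29e-06 + 2.86e-05])² = 0.25/(-4.51)² = 0.01229.
Total minor-loss coefficient ΣK = 1·1 + 1·0.48 = 1.48.
ΔP = [f·L/D + ΣK]·(ρV²/2) = [0.01229·1057/0.2121 + 1.48]·(1022·4.426²/2) = [61.24 + 1.48]·1.001e+04 = 6.279e+05 Pa.
ΔP = 6.279e+05 Pa = 627.9 kPa.

ΔP ≈ 627.9 kPa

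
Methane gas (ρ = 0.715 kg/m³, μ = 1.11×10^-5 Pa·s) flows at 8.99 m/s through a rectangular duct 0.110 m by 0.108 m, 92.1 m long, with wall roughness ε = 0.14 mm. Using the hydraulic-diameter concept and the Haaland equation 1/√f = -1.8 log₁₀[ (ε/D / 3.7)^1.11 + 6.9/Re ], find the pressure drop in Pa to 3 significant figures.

ΔP ≈ 583 Pa

Hydraulic diameter D_h = 4A/P = 4·(0.11·0.108)/(2·(0.11+0.108)) = 0.04752/0.436 = 0.109 m.
Re = ρVD_h/μ = 0.715·8.99·0.109/1.11e-05 = 6.312e+04.
ε/D_h = 0.00014/0.109 = 0.00128; Haaland gives 1/√f = -1.8 log₁₀[0.000145+0.000109] = 6.472, so f = 0.02388.
ΔP = f(L/D_h)(ρV²/2) = 0.02388·92.1/0.109·28.89 = 582.9 Pa.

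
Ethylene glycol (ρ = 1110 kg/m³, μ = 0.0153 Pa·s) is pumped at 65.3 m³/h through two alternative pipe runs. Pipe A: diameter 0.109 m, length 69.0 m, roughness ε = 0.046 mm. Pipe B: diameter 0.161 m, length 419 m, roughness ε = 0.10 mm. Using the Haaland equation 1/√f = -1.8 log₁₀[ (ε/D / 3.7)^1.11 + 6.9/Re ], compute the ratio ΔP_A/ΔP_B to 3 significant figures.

Pipe A: V = Q/A = 0.01814/0.009331 = 1.944 m/s; Re = 1.537e+04; ε/D = 0.000422; Haaland → f = 0.02819; ΔP_A = f(L/D)(ρV²/2) = 3.742e+04 Pa.
Pipe B: V = Q/A = 0.01814/0.02036 = 0.891 m/s; Re = 1.041e+04; ε/D = 0.000621; Haaland → f = 0.03134; ΔP_B = f(L/D)(ρV²/2) = 3.594e+04 Pa.
ΔP_A/ΔP_B = 3.742e+04/3.594e+04 = 1.04.

ΔP_A/ΔP_B ≈ 1.04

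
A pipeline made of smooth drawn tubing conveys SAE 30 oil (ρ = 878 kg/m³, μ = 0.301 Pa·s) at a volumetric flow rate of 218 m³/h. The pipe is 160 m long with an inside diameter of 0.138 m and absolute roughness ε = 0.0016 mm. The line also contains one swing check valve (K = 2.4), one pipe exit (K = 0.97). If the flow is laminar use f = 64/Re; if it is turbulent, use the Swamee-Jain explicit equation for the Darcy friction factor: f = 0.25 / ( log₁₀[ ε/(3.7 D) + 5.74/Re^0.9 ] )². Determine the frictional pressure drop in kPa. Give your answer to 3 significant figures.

Q = 218 m³/h = 218/3600 = 0.06056 m³/s.
Cross-sectional area A = πD²/4 = π(0.138)²/4 = 0.01496 m²; mean velocity V = Q/A = 0.06056/0.01496 = 4.049 m/s.
Reynolds number Re = ρVD/μ = 878 · 4.049 · 0.138 / 0.301 = 1630.
Re < 2300 → laminar flow, so f = 64/Re = 64/1630 = 0.03927 (the turbulent correlation is not needed).
Total minor-loss coefficient ΣK = 1·2.4 + 1·0.97 = 3.37.
ΔP = [f·L/D + ΣK]·(ρV²/2) = [0.03927·160/0.138 + 3.37]·(878·4.049²/2) = [45.53 + 3.37]·7196 = 3.519e+05 Pa.
ΔP = 3.519e+05 Pa = 352 kPa.

ΔP ≈ 352 kPa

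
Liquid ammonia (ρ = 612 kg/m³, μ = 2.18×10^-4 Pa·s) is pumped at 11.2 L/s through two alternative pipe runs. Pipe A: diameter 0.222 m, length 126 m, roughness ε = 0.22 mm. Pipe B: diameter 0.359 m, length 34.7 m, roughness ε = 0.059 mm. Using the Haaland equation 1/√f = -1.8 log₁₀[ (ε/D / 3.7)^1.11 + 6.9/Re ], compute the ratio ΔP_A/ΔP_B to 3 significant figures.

ΔP_A/ΔP_B ≈ 46.3

Pipe A: V = Q/A = 0.0112/0.03871 = 0.2893 m/s; Re = 1.803e+05; ε/D = 0.000991; Haaland → f = 0.021; ΔP_A = f(L/D)(ρV²/2) = 305.3 Pa.
Pipe B: V = Q/A = 0.0112/0.1012 = 0.1106 m/s; Re = 1.115e+05; ε/D = 0.000164; Haaland → f = 0.01822; ΔP_B = f(L/D)(ρV²/2) = 6.598 Pa.
ΔP_A/ΔP_B = 305.3/6.598 = 46.3.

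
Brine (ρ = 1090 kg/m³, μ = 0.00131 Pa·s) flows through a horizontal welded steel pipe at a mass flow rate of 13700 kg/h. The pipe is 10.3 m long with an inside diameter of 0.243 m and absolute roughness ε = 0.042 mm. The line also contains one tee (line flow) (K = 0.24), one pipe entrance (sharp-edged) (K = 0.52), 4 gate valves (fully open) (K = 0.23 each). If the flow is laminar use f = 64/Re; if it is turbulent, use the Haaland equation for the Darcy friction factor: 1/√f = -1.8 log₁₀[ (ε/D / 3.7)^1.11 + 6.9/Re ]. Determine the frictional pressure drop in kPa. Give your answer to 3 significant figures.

ΔP ≈ 0.00884 kPa

ṁ = 13700 kg/h = 13700/3600 = 3.806 kg/s.
A = πD²/4 = π(0.243)²/4 = 0.04638 m²; mean velocity V = ṁ/(ρA) = 3.806/(1090 · 0.04638) = 0.07528 m/s.
Reynolds number Re = ρVD/μ = 1090 · 0.07528 · 0.243 / 0.00131 = 1.522e+04.
Re > 4000 → turbulent. Relative roughness ε/D = 4.2e-05/0.243 = 0.000173. Haaland: 1/√f = -1.8 log₁₀[(0.000173/3.7)^1.11 + 6.9/1.522e+04] = -1.8 log₁₀[1.56e-05 + 0.000453] = 5.992, so f = 0.02785.
Total minor-loss coefficient ΣK = 1·0.24 + 1·0.52 + 4·0.23 = 1.68.
ΔP = [f·L/D + ΣK]·(ρV²/2) = [0.02785·10.3/0.243 + 1.68]·(1090·0.07528²/2) = [1.181 + 1.68]·3.089 = 8.835 Pa.
ΔP = 8.835 Pa = 0.00884 kPa.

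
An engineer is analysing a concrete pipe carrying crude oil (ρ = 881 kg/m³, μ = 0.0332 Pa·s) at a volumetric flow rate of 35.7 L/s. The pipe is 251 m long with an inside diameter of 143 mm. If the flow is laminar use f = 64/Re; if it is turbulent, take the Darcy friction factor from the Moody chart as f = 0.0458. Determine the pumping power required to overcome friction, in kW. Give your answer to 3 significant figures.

P ≈ 6.25 kW

Q = 35.7 L/s = 35.7/1000 = 0.0357 m³/s.
Cross-sectional area A = πD²/4 = π(0.143)²/4 = 0.01606 m²; mean velocity V = Q/A = 0.0357/0.01606 = 2.223 m/s.
Reynolds number Re = ρVD/μ = 881 · 2.223 · 0.143 / 0.0332 = 8435.
Re > 4000 → turbulent; use the Moody-chart value f = 0.0458.
Darcy-Weisbach: ΔP = f(L/D)(ρV²/2) = 0.0458·(251/0.143)·(881·2.223²/2) = 0.0458·1755·2176 = 1.75e+05 Pa.
Pumping power P = QΔP = 0.0357·1.75e+05 = 6246 W = 6.25 kW.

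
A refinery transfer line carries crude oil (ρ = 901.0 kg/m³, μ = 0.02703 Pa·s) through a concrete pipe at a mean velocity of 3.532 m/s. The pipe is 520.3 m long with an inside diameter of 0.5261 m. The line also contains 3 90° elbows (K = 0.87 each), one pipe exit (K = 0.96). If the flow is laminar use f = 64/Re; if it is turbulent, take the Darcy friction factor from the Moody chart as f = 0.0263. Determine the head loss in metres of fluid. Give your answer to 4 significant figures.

Reynolds number Re = ρVD/μ = 901 · 3.532 · 0.5261 / 0.027 = 6.194e+04.
Re > 4000 → turbulent; use the Moody-chart value f = 0.0263.
Total minor-loss coefficient ΣK = 3·0.87 + 1·0.96 = 3.57.
ΔP = [f·L/D + ΣK]·(ρV²/2) = [0.0263·520.3/0.5261 + 3.57]·(901·3.532²/2) = [26.01 + 3.57]·5620 = 1.662e+05 Pa.
Head loss h_f = ΔP/(ρg) = 1.662e+05/(901·9.81) = 18.81 m.

h_f ≈ 18.81 m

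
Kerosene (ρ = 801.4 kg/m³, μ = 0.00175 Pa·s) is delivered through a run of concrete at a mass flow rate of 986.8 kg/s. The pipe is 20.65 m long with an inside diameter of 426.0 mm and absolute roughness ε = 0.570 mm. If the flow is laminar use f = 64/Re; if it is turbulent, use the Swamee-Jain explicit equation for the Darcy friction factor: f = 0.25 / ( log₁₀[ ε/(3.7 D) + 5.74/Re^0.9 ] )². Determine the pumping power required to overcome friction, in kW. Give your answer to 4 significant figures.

P ≈ 38.04 kW

A = πD²/4 = π(0.426)²/4 = 0.1425 m²; mean velocity V = ṁ/(ρA) = 986.8/(801.4 · 0.1425) = 8.639 m/s.
Reynolds number Re = ρVD/μ = 801.4 · 8.639 · 0.426 / 0.00175 = 1.685e+06.
Re > 4000 → turbulent. Relative roughness ε/D = 0.00057/0.426 = 0.00134. Swamee-Jain: f = 0.25/(log₁₀[0.00134/3.7 + 5.74/1.685e+06^0.9])² = 0.25/(log₁₀[0.000362 + 1.43e-05])² = 0.25/(-3.425)² = 0.02131.
Darcy-Weisbach: ΔP = f(L/D)(ρV²/2) = 0.02131·(20.65/0.426)·(801.4·8.639²/2) = 0.02131·48.47·2.991e+04 = 3.09e+04 Pa.
Q = ṁ/ρ = 986.8/801.4 = 1.231 m³/s.
Pumping power P = QΔP = 1.231·3.09e+04 = 38045 W = 38.04 kW.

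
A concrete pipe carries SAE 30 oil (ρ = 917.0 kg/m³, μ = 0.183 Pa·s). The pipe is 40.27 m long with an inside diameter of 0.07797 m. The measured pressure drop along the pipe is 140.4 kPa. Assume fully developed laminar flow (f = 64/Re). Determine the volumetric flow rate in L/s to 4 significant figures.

Q ≈ 17.28 L/s

For laminar flow, f = 64/Re with Re = ρVD/μ, so Darcy-Weisbach reduces to ΔP = 32μLV/D². Solving for V: V = ΔP·D²/(32μL) = 1.404e+05·(0.07797)²/(32·0.183·40.27) = 3.619 m/s.
Check: Re = ρVD/μ = 917·3.619·0.07797/0.183 = 1414 < 2300, so the laminar assumption holds.
Q = V·A = 3.619·(π/4·0.07797²) = 0.01728 m³/s = 17.28 L/s.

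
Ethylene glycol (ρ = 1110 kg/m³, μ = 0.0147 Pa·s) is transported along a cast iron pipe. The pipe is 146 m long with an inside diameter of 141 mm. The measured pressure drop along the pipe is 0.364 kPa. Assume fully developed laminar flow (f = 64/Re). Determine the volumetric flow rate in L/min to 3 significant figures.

Q ≈ 98.7 L/min

For laminar flow, f = 64/Re with Re = ρVD/μ, so Darcy-Weisbach reduces to ΔP = 32μLV/D². Solving for V: V = ΔP·D²/(32μL) = 364·(0.141)²/(32·0.0147·146) = 0.1054 m/s.
Check: Re = ρVD/μ = 1110·0.1054·0.141/0.0147 = 1122 < 2300, so the laminar assumption holds.
Q = V·A = 0.1054·(π/4·0.141²) = 0.001645 m³/s = 98.7 L/min.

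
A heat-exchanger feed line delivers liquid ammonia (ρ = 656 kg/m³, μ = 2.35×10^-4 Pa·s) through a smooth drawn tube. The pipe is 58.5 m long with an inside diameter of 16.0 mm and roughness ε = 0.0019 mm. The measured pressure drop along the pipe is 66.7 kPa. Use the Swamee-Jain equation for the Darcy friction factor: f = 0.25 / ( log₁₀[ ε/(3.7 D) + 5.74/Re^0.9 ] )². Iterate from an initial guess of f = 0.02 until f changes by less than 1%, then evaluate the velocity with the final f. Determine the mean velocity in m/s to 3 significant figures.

V ≈ 1.69 m/s

Rearranging Darcy-Weisbach: V = √(2·ΔP·D/(f·L·ρ)). With ε/D = 1.9e-06/0.016 = 0.000119, iterate starting from f = 0.02:
  f = 0.02 → V = √(2·6.67e+04·0.016/(0.02·58.5·656)) = 1.668 m/s; Re = ρVD/μ = 7.448e+04; f → 0.01961
  f = 0.01961 → V = 1.684 m/s; Re = 7.522e+04; f → 0.01957
Converged (Δf/f < 1%). With the final f = 0.01957: V = √(2·6.67e+04·0.016/(0.01957·58.5·656)) = 1.686 m/s.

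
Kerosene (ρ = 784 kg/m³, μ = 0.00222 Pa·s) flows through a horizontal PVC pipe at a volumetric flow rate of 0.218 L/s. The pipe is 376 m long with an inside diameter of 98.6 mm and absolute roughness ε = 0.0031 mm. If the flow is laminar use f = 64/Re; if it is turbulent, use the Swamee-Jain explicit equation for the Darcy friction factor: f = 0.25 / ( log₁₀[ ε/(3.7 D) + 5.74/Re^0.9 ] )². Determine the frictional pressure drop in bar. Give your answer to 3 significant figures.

ΔP ≈ 7.84×10^-4 bar

Q = 0.218 L/s = 0.218/1000 = 0.000218 m³/s.
Cross-sectional area A = πD²/4 = π(0.0986)²/4 = 0.007636 m²; mean velocity V = Q/A = 0.000218/0.007636 = 0.02855 m/s.
Reynolds number Re = ρVD/μ = 784 · 0.02855 · 0.0986 / 0.00222 = 994.2.
Re < 2300 → laminar flow, so f = 64/Re = 64/994.2 = 0.06438 (the turbulent correlation is not needed).
Darcy-Weisbach: ΔP = f(L/D)(ρV²/2) = 0.06438·(376/0.0986)·(784·0.02855²/2) = 0.06438·3813·0.3195 = 78.44 Pa.
ΔP = 78.44 Pa = 7.84×10^-4 bar.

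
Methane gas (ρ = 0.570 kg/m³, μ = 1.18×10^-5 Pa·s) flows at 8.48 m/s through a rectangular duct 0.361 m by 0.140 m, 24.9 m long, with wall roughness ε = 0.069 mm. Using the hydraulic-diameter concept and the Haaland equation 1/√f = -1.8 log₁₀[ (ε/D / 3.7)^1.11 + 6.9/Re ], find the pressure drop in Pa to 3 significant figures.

ΔP ≈ 50.5 Pa

Hydraulic diameter D_h = 4A/P = 4·(0.361·0.14)/(2·(0.361+0.14)) = 0.2022/1.002 = 0.2018 m.
Re = ρVD_h/μ = 0.57·8.48·0.2018/1.18e-05 = 8.264e+04.
ε/D_h = 6.9e-05/0.2018 = 0.000342; Haaland gives 1/√f = -1.8 log₁₀[3.33e-05+8.35e-05] = 7.079, so f = 0.01996.
ΔP = f(L/D_h)(ρV²/2) = 0.01996·24.9/0.2018·20.49 = 50.48 Pa.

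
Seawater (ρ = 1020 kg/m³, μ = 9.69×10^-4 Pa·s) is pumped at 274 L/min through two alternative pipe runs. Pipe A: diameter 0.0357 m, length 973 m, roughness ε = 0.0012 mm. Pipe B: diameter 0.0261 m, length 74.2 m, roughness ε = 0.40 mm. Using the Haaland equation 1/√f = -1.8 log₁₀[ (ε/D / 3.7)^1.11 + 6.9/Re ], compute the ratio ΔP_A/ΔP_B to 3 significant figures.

ΔP_A/ΔP_B ≈ 1.00

Pipe A: V = Q/A = 0.004567/0.001001 = 4.562 m/s; Re = 1.714e+05; ε/D = 3.36e-05; Haaland → f = 0.01617; ΔP_A = f(L/D)(ρV²/2) = 4.678e+06 Pa.
Pipe B: V = Q/A = 0.004567/0.000535 = 8.535 m/s; Re = 2.345e+05; ε/D = 0.0153; Haaland → f = 0.04431; ΔP_B = f(L/D)(ρV²/2) = 4.68e+06 Pa.
ΔP_A/ΔP_B = 4.678e+06/4.68e+06 = 1.00.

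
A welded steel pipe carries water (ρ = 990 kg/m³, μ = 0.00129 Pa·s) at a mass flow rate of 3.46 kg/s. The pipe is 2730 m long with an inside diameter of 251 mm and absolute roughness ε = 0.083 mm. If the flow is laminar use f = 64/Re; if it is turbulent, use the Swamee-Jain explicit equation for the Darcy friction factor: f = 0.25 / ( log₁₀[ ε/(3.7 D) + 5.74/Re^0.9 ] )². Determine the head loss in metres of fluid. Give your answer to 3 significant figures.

h_f ≈ 0.0807 m

A = πD²/4 = π(0.251)²/4 = 0.04948 m²; mean velocity V = ṁ/(ρA) = 3.46/(990 · 0.04948) = 0.07063 m/s.
Reynolds number Re = ρVD/μ = 990 · 0.07063 · 0.251 / 0.00129 = 1.361e+04.
Re > 4000 → turbulent. Relative roughness ε/D = 8.3e-05/0.251 = 0.000331. Swamee-Jain: f = 0.25/(log₁₀[0.000331/3.7 + 5.74/1.361e+04^0.9])² = 0.25/(log₁₀[8.94e-05 + 0.00109])² = 0.25/(-2.927)² = 0.02917.
Darcy-Weisbach: ΔP = f(L/D)(ρV²/2) = 0.02917·(2730/0.251)·(990·0.07063²/2) = 0.02917·1.088e+04·2.47 = 783.6 Pa.
Head loss h_f = ΔP/(ρg) = 783.6/(990·9.81) = 0.0807 m.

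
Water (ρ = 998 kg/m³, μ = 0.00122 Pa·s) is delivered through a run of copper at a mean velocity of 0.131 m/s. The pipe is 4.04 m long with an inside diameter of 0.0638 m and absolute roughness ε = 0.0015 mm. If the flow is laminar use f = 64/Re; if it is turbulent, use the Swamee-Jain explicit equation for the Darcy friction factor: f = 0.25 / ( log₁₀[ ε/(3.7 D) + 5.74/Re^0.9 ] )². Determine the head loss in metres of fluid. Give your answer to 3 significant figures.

h_f ≈ 0.00191 m

Reynolds number Re = ρVD/μ = 998 · 0.131 · 0.0638 / 0.00122 = 6837.
Re > 4000 → turbulent. Relative roughness ε/D = 1.5e-06/0.0638 = 2.35e-05. Swamee-Jain: f = 0.25/(log₁₀[2.35e-05/3.7 + 5.74/6837^0.9])² = 0.25/(log₁₀[6.35e-06 + 0.00203])² = 0.25/(-2.691)² = 0.03452.
Darcy-Weisbach: ΔP = f(L/D)(ρV²/2) = 0.03452·(4.04/0.0638)·(998·0.131²/2) = 0.03452·63.32·8.563 = 18.72 Pa.
Head loss h_f = ΔP/(ρg) = 18.72/(998·9.81) = 0.00191 m.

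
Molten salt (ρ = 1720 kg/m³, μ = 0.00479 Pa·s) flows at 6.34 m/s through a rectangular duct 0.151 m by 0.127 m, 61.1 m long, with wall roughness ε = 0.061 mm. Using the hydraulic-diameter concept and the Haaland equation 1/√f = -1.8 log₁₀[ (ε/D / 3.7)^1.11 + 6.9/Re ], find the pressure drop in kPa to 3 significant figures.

Hydraulic diameter D_h = 4A/P = 4·(0.151·0.127)/(2·(0.151+0.127)) = 0.07671/0.556 = 0.138 m.
Re = ρVD_h/μ = 1720·6.34·0.138/0.00479 = 3.141e+05.
ε/D_h = 6.1e-05/0.138 = 0.000442; Haaland gives 1/√f = -1.8 log₁₀[4.42e-05+2.2e-05] = 7.522, so f = 0.01767.
ΔP = f(L/D_h)(ρV²/2) = 0.01767·61.1/0.138·3.457e+04 = 2.706e+05 Pa.
ΔP = 271 kPa.

ΔP ≈ 271 kPa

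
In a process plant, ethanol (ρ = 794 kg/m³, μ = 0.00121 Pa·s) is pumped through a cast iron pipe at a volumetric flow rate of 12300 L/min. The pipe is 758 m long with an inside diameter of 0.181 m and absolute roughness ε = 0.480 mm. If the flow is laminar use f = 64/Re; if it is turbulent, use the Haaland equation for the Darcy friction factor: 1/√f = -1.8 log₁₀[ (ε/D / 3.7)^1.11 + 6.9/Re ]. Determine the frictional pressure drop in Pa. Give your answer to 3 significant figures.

ΔP ≈ 2.69×10^6 Pa

Q = 12300 L/min = 12300/60000 = 0.205 m³/s.
Cross-sectional area A = πD²/4 = π(0.181)²/4 = 0.02573 m²; mean velocity V = Q/A = 0.205/0.02573 = 7.967 m/s.
Reynolds number Re = ρVD/μ = 794 · 7.967 · 0.181 / 0.00121 = 9.463e+05.
Re > 4000 → turbulent. Relative roughness ε/D = 0.00048/0.181 = 0.00265. Haaland: 1/√f = -1.8 log₁₀[(0.00265/3.7)^1.11 + 6.9/9.463e+05] = -1.8 log₁₀[0.000323 + 7.29e-06] = 6.266, so f = 0.02547.
Darcy-Weisbach: ΔP = f(L/D)(ρV²/2) = 0.02547·(758/0.181)·(794·7.967²/2) = 0.02547·4188·2.52e+04 = 2.688e+06 Pa.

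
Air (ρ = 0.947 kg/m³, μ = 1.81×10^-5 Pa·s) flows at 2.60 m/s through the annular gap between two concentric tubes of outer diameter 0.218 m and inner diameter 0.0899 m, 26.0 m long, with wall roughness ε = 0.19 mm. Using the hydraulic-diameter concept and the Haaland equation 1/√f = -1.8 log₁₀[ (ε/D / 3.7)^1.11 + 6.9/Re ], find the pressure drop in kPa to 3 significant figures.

Hydraulic diameter D_h = 4A/P = D_o - D_i = 0.218 - 0.0899 = 0.1281 m.
Re = ρVD_h/μ = 0.947·2.6·0.1281/1.81e-05 = 1.743e+04.
ε/D_h = 0.00019/0.1281 = 0.00148; Haaland gives 1/√f = -1.8 log₁₀[0.00017+0.000396] = 5.846, so f = 0.02926.
ΔP = f(L/D_h)(ρV²/2) = 0.02926·26/0.1281·3.201 = 19.01 Pa.
ΔP = 0.0190 kPa.

ΔP ≈ 0.0190 kPa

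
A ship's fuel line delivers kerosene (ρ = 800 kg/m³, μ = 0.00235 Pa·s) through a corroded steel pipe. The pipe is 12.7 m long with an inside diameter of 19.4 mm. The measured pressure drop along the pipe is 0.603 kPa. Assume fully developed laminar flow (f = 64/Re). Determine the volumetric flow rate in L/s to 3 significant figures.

Q ≈ 0.0702 L/s

For laminar flow, f = 64/Re with Re = ρVD/μ, so Darcy-Weisbach reduces to ΔP = 32μLV/D². Solving for V: V = ΔP·D²/(32μL) = 603·(0.0194)²/(32·0.00235·12.7) = 0.2376 m/s.
Check: Re = ρVD/μ = 800·0.2376·0.0194/0.00235 = 1569 < 2300, so the laminar assumption holds.
Q = V·A = 0.2376·(π/4·0.0194²) = 7.024e-05 m³/s = 0.0702 L/s.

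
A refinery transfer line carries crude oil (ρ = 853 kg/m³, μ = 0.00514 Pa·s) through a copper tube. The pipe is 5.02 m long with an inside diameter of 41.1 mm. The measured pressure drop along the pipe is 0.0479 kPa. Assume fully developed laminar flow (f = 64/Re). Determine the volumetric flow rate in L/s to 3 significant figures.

For laminar flow, f = 64/Re with Re = ρVD/μ, so Darcy-Weisbach reduces to ΔP = 32μLV/D². Solving for V: V = ΔP·D²/(32μL) = 47.9·(0.0411)²/(32·0.00514·5.02) = 0.09799 m/s.
Check: Re = ρVD/μ = 853·0.09799·0.0411/0.00514 = 668.4 < 2300, so the laminar assumption holds.
Q = V·A = 0.09799·(π/4·0.0411²) = 0.00013 m³/s = 0.130 L/s.

Q ≈ 0.130 L/s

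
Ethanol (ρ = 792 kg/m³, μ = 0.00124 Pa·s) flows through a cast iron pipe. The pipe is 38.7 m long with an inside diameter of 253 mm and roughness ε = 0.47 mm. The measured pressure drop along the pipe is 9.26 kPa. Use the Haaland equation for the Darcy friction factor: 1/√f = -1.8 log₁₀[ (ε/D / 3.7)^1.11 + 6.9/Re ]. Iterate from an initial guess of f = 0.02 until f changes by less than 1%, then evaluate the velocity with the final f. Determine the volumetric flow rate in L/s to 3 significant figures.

Rearranging Darcy-Weisbach: V = √(2·ΔP·D/(f·L·ρ)). With ε/D = 0.00047/0.253 = 0.00186, iterate starting from f = 0.02:
  f = 0.02 → V = √(2·9260·0.253/(0.02·38.7·792)) = 2.765 m/s; Re = ρVD/μ = 4.468e+05; f → 0.02339
  f = 0.02339 → V = 2.556 m/s; Re = 4.131e+05; f → 0.02342
Converged (Δf/f < 1%). With the final f = 0.02342: V = √(2·9260·0.253/(0.02342·38.7·792)) = 2.555 m/s.
Q = V·A = 2.555·(π/4·0.253²) = 0.1284 m³/s = 128 L/s.

Q ≈ 128 L/s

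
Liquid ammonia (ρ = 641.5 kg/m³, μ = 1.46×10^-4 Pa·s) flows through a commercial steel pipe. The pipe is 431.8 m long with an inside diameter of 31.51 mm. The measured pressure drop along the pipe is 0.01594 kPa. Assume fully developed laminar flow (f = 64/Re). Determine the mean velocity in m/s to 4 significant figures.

V ≈ 0.007845 m/s

For laminar flow, f = 64/Re with Re = ρVD/μ, so Darcy-Weisbach reduces to ΔP = 32μLV/D². Solving for V: V = ΔP·D²/(32μL) = 15.94·(0.03151)²/(32·0.000146·431.8) = 0.007845 m/s.
Check: Re = ρVD/μ = 641.5·0.007845·0.03151/0.000146 = 1086 < 2300, so the laminar assumption holds.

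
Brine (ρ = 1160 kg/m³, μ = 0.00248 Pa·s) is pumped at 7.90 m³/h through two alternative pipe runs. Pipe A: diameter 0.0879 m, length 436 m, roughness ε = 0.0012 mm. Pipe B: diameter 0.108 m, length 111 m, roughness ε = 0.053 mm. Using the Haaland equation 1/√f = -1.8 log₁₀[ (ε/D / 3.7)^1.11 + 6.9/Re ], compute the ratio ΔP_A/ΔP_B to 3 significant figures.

ΔP_A/ΔP_B ≈ 10.2

Pipe A: V = Q/A = 0.002194/0.006068 = 0.3616 m/s; Re = 1.487e+04; ε/D = 1.37e-05; Haaland → f = 0.02779; ΔP_A = f(L/D)(ρV²/2) = 1.046e+04 Pa.
Pipe B: V = Q/A = 0.002194/0.009161 = 0.2395 m/s; Re = 1.21e+04; ε/D = 0.000491; Haaland → f = 0.03; ΔP_B = f(L/D)(ρV²/2) = 1026 Pa.
ΔP_A/ΔP_B = 1.046e+04/1026 = 10.2.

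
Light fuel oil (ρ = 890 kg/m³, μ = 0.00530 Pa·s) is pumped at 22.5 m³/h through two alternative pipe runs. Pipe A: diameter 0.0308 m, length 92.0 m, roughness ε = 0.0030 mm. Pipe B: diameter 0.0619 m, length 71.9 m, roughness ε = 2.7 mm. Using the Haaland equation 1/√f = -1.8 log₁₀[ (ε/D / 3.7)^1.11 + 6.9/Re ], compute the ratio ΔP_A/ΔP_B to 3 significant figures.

Pipe A: V = Q/A = 0.00625/0.0007451 = 8.389 m/s; Re = 4.339e+04; ε/D = 9.74e-05; Haaland → f = 0.02164; ΔP_A = f(L/D)(ρV²/2) = 2.024e+06 Pa.
Pipe B: V = Q/A = 0.00625/0.003009 = 2.077 m/s; Re = 2.159e+04; ε/D = 0.0436; Haaland → f = 0.06855; ΔP_B = f(L/D)(ρV²/2) = 1.528e+05 Pa.
ΔP_A/ΔP_B = 2.024e+06/1.528e+05 = 13.2.

ΔP_A/ΔP_B ≈ 13.2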